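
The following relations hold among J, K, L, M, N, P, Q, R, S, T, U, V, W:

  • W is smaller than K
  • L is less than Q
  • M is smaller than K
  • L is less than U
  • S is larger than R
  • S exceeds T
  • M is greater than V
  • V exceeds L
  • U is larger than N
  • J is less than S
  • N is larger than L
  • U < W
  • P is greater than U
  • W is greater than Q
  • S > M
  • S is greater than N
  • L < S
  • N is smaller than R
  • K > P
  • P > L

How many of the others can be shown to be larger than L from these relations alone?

From L the given relations immediately reach N, Q, U, V, S, P.
From those, R, W, M, K — 10 in total.
Nothing else is reachable above L; 10 in all.

10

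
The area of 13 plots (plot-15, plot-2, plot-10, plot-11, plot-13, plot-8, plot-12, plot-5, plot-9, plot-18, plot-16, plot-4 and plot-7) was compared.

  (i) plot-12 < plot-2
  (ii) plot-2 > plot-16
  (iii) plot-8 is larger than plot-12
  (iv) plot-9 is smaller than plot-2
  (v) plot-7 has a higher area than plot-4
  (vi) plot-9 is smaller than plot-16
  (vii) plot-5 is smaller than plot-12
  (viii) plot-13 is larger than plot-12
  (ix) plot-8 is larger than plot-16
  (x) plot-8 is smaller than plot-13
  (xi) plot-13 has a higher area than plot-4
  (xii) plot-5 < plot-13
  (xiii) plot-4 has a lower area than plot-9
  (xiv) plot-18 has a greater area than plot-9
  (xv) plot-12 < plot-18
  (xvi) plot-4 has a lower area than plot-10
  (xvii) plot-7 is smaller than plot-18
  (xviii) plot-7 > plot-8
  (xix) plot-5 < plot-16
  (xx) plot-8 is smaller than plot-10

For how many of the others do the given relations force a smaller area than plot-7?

6

Directly below plot-7: plot-4, plot-8.
One step further: plot-12, plot-16 (4 so far).
One step further: plot-5, plot-9 (6 so far).
No other element is forced below plot-7 by the given relations, so the count is 6.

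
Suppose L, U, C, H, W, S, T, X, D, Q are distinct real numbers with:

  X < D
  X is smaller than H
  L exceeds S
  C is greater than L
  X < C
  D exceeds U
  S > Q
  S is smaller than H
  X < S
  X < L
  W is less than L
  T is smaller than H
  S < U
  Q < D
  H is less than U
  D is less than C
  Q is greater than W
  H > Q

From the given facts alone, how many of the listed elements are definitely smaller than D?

7

Directly below D: X, Q, U.
One step further: W, S, H (6 so far).
One step further: T (7 so far).
Nothing else is reachable below D; 7 in all.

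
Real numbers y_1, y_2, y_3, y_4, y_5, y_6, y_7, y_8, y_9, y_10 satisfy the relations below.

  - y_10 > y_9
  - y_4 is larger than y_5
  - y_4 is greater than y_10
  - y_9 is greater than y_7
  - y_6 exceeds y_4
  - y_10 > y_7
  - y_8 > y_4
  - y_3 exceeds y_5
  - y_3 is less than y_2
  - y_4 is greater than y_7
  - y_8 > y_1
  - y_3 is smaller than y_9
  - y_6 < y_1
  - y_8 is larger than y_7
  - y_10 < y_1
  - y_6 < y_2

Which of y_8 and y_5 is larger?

y_8

y_5 < y_3 and y_3 < y_9 give y_5 < y_9.
Then y_9 < y_10 extends the chain to y_10.
With y_10 < y_4: y_5 < y_3 < y_9 < y_10 < y_4.
Then y_4 < y_6 extends the chain to y_6.
With y_6 < y_1: y_5 < y_3 < y_9 < y_10 < y_4 < y_6 < y_1.
Then y_1 < y_8 extends the chain to y_8.
So y_5 < y_8; y_8 is the larger of the two.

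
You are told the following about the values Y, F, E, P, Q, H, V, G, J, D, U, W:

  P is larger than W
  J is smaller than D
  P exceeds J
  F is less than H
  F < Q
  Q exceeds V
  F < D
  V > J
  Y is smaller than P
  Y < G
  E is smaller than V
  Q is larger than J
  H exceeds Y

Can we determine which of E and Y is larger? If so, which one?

Following every chain through E: above E we get V, Q.
Y is not reached, and no chain runs the other way from Y to E.
So the given relations leave the order of E and Y undetermined.

undetermined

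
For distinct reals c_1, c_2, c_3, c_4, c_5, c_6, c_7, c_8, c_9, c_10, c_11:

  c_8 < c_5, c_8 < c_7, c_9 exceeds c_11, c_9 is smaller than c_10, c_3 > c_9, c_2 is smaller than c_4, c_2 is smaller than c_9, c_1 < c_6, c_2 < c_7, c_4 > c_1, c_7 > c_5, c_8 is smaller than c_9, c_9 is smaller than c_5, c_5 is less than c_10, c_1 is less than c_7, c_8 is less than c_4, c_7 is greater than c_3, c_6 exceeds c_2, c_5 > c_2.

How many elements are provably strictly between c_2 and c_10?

The relations place c_2 below c_10. An element lies strictly between them when it is forced above c_2 and also forced below c_10.
Above c_2: {c_9, c_6, c_5, c_4, c_3, c_7}. Below c_10: {c_11, c_8, c_9, c_5}.
Intersection: {c_9, c_5} — 2.

2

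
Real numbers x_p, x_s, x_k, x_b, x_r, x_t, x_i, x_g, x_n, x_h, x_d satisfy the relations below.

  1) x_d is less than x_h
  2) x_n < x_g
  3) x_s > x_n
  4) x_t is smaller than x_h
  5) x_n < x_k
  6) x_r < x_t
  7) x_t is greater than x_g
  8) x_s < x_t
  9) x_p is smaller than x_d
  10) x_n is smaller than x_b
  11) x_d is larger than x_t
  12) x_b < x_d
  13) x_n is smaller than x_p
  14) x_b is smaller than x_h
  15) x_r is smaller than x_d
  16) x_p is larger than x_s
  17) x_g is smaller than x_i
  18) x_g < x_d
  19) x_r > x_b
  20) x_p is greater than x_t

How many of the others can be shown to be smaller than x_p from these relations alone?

The elements the relations force below x_p are x_n, x_g, x_s, x_b, x_r, x_t — no chain reaches any other.
That is 6.

6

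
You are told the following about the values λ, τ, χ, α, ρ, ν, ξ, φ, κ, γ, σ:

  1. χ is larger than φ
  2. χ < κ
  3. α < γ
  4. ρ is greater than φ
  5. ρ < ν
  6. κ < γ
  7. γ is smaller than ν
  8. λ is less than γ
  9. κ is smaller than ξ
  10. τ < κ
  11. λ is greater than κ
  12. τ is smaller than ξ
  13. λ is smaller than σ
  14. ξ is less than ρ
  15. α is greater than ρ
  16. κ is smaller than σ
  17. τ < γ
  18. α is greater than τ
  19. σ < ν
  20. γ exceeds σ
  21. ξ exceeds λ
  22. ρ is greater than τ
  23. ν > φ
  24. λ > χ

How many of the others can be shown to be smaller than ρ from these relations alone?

6

The elements the relations force below ρ are φ, χ, τ, κ, λ, ξ — no chain reaches any other.
That is 6.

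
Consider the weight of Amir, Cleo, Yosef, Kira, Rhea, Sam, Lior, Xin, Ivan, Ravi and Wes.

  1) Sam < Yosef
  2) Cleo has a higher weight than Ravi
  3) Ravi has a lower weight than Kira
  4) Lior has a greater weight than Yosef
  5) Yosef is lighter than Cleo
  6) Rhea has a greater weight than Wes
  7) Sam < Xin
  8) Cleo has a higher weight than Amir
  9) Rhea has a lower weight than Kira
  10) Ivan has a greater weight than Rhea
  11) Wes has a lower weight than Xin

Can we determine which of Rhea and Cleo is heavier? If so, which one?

Following every chain through Rhea: above Rhea we get Ivan, Kira; below Rhea we get Wes.
Cleo is not reached, and no chain runs the other way from Cleo to Rhea.
So the given relations leave the order of Rhea and Cleo undetermined.

undetermined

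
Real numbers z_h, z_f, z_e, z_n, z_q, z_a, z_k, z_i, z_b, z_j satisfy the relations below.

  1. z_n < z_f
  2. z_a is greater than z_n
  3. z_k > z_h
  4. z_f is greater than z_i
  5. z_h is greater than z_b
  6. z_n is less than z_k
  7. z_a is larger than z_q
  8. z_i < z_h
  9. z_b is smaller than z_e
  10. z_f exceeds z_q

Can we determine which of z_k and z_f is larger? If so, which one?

Following every chain through z_k: below z_k we get z_n, z_i, z_b, z_h.
z_f is not reached, and no chain runs the other way from z_f to z_k.
So the given relations leave the order of z_k and z_f undetermined.

undetermined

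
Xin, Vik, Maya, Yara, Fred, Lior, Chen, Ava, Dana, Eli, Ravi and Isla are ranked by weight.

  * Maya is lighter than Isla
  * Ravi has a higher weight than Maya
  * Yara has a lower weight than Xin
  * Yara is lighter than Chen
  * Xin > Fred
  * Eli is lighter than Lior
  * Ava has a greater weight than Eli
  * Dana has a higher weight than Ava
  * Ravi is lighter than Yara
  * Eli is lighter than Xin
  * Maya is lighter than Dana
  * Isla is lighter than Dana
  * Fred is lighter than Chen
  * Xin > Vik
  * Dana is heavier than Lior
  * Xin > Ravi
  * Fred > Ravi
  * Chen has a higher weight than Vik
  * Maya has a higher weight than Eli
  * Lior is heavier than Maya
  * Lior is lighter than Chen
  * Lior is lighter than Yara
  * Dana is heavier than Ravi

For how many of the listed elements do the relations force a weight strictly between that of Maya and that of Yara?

2

The relations place Maya below Yara. An element lies strictly between them when it is forced above Maya and also forced below Yara.
Above Maya: {Ravi, Isla, Fred, Lior, Dana, Chen, Xin}. Below Yara: {Eli, Ravi, Lior}.
Intersection: {Ravi, Lior} — 2.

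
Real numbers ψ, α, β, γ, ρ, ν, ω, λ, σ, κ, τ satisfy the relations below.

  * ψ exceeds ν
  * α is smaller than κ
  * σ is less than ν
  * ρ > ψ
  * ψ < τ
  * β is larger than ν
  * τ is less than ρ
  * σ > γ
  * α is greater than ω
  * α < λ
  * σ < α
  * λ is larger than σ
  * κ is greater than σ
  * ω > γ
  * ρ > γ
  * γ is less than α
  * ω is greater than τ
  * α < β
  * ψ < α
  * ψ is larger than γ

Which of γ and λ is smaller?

Link the given pairs in sequence: γ < σ; σ < ν; ν < ψ; ψ < τ; τ < ω; ω < α; α < λ.
Together: γ < σ < ν < ψ < τ < ω < α < λ.
So γ < λ; γ is the smaller of the two.

γ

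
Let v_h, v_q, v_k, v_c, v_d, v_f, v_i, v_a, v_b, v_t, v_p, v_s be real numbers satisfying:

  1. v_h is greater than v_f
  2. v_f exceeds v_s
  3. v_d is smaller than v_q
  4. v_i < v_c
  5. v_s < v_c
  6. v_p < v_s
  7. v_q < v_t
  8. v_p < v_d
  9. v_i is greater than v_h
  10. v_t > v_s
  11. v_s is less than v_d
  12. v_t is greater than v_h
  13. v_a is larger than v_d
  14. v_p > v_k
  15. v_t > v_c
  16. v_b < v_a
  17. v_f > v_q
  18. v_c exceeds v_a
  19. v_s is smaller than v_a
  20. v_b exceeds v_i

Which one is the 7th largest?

The consecutive relations fix a unique order: v_k < v_p < v_s < v_d < v_q < v_f < v_h < v_i < v_b < v_a < v_c < v_t.
Counting 7 from the largest end gives v_f.

v_f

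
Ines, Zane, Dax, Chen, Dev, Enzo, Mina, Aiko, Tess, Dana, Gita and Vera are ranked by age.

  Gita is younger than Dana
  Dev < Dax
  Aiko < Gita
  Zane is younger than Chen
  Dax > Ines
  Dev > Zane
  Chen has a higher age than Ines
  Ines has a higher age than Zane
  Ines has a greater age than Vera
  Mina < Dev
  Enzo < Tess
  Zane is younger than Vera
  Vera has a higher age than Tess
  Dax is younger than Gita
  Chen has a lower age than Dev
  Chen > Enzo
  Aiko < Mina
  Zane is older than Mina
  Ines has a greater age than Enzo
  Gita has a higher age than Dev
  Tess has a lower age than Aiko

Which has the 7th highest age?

Piecing the relations together gives one ordering: Enzo < Tess < Aiko < Mina < Zane < Vera < Ines < Chen < Dev < Dax < Gita < Dana.
Counting 7 from the largest end gives Vera.

Vera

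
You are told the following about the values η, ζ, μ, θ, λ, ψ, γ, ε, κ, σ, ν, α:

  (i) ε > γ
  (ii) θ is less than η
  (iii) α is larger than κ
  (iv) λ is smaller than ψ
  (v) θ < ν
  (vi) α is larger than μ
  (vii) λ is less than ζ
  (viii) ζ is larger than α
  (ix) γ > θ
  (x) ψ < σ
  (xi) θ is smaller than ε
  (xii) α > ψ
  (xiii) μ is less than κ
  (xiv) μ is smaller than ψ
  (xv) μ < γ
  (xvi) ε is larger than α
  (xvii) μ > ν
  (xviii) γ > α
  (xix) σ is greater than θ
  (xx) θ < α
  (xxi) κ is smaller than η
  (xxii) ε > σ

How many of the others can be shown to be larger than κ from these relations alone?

5

Directly above κ: α, η.
One step further: γ, ζ, ε (5 so far).
Nothing else is reachable above κ; 5 in all.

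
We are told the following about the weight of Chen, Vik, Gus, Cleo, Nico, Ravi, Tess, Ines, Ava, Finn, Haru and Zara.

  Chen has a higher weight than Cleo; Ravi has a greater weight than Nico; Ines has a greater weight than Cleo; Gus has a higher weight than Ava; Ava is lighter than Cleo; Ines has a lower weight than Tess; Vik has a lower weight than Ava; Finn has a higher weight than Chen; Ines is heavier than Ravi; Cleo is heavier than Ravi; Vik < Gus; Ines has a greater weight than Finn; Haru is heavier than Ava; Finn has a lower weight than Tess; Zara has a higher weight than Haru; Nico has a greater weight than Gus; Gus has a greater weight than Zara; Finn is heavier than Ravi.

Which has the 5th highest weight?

Piecing the relations together gives one ordering: Vik < Ava < Haru < Zara < Gus < Nico < Ravi < Cleo < Chen < Finn < Ines < Tess.
The 5th largest is Cleo.

Cleo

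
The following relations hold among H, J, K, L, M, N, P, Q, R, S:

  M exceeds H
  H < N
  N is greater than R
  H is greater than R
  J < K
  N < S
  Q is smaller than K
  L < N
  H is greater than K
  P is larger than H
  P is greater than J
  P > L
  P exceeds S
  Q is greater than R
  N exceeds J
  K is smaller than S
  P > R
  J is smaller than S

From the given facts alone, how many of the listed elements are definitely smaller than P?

Directly below P: J, L, R, H, S.
One step further: K, N (7 so far).
One step further: Q (8 so far).
No other element is forced below P by the given relations, so the count is 8.

8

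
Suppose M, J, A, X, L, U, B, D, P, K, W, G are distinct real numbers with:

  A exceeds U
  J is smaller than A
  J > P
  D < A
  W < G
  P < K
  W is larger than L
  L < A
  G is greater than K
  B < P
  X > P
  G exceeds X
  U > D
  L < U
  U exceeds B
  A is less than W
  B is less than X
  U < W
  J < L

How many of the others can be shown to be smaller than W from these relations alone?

7

Directly below W: L, U, A.
One step further: B, D, J (6 so far).
One step further: P (7 so far).
No other element is forced below W by the given relations, so the count is 7.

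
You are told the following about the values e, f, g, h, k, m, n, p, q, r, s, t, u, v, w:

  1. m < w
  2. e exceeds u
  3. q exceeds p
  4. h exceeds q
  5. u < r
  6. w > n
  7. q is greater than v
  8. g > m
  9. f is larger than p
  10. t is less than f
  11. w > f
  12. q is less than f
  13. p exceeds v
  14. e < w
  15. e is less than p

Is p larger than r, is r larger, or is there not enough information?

undetermined

Following every chain through p: above p we get q, h, f, w; below p we get v, u, e.
r is not reached, and no chain runs the other way from r to p.
So the given relations leave the order of p and r undetermined.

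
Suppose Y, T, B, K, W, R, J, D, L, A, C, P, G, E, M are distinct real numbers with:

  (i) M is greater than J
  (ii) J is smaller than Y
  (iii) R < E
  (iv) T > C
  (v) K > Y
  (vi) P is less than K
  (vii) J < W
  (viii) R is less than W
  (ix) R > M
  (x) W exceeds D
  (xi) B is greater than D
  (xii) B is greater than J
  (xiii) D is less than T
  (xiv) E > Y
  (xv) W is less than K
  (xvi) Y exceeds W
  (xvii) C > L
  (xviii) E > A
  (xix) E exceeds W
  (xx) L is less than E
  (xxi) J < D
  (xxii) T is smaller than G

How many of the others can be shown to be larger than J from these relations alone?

10

From J the given relations immediately reach D, B, M, W, Y.
From those, T, R, K, E — 9 in total.
From those, G — 10 in total.
Nothing else is reachable above J; 10 in all.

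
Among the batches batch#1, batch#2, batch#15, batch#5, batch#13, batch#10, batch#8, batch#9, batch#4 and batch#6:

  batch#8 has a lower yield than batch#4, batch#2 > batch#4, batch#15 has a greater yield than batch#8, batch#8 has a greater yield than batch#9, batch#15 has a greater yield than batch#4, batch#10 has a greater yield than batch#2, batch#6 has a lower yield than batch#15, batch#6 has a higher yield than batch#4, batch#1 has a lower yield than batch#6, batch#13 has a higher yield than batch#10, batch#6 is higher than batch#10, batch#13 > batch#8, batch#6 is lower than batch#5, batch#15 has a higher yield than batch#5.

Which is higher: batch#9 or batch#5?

batch#5

batch#9 < batch#8 and batch#8 < batch#4 give batch#9 < batch#4.
Then batch#4 < batch#2 extends the chain to batch#2.
With batch#2 < batch#10: batch#9 < batch#8 < batch#4 < batch#2 < batch#10.
With batch#10 < batch#6: batch#9 < batch#8 < batch#4 < batch#2 < batch#10 < batch#6.
Then batch#6 < batch#5 extends the chain to batch#5.
So batch#9 < batch#5; batch#5 is the higher of the two.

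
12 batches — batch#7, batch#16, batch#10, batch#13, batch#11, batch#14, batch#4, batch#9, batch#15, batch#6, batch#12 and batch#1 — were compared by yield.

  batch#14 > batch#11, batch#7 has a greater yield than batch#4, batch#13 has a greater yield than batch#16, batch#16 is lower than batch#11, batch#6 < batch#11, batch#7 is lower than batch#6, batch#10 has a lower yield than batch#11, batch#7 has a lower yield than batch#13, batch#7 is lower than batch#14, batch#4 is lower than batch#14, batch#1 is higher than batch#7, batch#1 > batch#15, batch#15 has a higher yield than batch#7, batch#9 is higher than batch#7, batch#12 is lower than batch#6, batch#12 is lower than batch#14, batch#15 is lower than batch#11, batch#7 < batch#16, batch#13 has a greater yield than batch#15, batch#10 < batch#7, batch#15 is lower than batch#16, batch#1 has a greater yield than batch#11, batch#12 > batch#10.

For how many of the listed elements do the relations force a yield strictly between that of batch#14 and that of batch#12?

2

The relations place batch#12 below batch#14. An element lies strictly between them when it is forced above batch#12 and also forced below batch#14.
Above batch#12: {batch#6, batch#11, batch#1}. Below batch#14: {batch#4, batch#10, batch#7, batch#15, batch#6, batch#16, batch#11}.
Intersection: {batch#6, batch#11} — 2.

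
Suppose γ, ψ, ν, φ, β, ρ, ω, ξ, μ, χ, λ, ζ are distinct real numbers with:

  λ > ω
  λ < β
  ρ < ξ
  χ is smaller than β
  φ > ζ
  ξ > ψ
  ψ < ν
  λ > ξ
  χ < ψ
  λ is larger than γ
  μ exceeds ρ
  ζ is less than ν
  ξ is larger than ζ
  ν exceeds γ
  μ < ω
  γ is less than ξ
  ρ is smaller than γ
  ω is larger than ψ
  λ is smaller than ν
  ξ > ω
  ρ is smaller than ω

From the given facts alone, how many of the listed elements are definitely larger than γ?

Directly above γ: ξ, λ, ν.
One step further: β (4 so far).
Nothing else is reachable above γ; 4 in all.

4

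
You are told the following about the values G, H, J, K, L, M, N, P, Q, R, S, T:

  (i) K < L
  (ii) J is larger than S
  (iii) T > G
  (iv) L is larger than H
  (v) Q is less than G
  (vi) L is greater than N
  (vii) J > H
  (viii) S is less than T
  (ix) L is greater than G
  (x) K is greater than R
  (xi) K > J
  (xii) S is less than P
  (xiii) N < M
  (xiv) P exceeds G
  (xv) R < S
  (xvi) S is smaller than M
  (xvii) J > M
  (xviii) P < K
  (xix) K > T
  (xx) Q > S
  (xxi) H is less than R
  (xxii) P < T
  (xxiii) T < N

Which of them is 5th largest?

Chaining the given pairs: H < R < S < Q < G < P < T < N < M < J < K < L.
Counting 5 from the largest end gives N.

N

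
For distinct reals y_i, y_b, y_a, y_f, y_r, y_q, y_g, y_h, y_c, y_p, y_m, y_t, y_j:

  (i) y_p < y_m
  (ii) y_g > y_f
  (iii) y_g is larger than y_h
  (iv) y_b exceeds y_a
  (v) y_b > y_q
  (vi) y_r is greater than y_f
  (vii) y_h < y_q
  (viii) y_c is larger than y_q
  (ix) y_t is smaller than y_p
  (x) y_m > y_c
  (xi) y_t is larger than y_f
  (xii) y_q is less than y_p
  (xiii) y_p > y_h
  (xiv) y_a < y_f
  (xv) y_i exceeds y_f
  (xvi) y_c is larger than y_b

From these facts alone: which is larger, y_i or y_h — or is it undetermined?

undetermined

Following every chain through y_h: above y_h we get y_q, y_b, y_g, y_c, y_p, y_m.
y_i is not reached, and no chain runs the other way from y_i to y_h.
So the given relations leave the order of y_h and y_i undetermined.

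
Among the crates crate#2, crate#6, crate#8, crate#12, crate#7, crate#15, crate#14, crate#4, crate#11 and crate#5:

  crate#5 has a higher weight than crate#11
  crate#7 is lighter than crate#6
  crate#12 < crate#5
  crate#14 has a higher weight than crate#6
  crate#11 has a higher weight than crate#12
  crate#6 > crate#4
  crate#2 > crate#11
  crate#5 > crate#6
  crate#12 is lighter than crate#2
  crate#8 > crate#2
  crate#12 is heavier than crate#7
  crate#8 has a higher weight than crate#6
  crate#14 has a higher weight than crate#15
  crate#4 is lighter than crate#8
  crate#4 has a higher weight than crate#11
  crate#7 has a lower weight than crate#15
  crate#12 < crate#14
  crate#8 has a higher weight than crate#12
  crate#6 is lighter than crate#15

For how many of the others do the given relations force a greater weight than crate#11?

From crate#11 the given relations immediately reach crate#4, crate#2, crate#5.
From those, crate#6, crate#8 — 5 in total.
From those, crate#15, crate#14 — 7 in total.
No other element is forced above crate#11 by the given relations, so the count is 7.

7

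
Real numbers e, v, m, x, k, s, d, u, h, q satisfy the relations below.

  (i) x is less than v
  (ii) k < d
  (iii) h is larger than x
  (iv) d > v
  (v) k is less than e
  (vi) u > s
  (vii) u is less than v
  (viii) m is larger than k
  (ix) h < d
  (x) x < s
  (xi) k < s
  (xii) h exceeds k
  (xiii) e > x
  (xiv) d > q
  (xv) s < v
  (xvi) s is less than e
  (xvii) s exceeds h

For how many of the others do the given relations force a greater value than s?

4

Directly above s: e, u, v.
One step further: d (4 so far).
No other element is forced above s by the given relations, so the count is 4.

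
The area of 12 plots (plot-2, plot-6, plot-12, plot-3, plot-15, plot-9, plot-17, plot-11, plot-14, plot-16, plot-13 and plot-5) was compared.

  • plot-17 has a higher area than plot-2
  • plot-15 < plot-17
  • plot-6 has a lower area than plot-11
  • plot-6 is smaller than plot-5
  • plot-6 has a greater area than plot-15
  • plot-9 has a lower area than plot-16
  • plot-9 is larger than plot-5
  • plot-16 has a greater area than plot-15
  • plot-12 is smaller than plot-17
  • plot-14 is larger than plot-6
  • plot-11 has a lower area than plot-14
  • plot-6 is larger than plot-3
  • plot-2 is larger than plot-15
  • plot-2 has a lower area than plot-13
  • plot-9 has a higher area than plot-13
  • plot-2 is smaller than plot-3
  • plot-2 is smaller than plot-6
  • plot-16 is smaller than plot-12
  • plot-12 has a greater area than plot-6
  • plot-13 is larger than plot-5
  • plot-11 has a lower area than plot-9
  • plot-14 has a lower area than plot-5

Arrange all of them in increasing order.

Nothing is placed below plot-15, so it is least; from there plot-15 < plot-2; plot-2 < plot-3; plot-3 < plot-6; plot-6 < plot-11; plot-11 < plot-14; plot-14 < plot-5; plot-5 < plot-13; plot-13 < plot-9; plot-9 < plot-16; plot-16 < plot-12; plot-12 < plot-17, each given directly.

plot-15 < plot-2 < plot-3 < plot-6 < plot-11 < plot-14 < plot-5 < plot-13 < plot-9 < plot-16 < plot-12 < plot-17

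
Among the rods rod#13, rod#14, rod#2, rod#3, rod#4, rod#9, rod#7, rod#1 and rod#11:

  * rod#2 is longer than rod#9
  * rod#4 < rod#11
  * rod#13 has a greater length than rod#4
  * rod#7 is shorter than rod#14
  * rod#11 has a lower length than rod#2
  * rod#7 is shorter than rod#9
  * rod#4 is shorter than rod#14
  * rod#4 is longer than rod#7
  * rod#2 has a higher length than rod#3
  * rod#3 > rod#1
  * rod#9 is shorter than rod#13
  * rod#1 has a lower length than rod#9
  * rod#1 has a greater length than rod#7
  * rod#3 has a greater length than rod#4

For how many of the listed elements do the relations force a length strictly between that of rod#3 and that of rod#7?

2

Chaining upward from rod#7 reaches: rod#1, rod#9, rod#4, rod#13, rod#14, rod#11, rod#2.
Chaining downward from rod#3 reaches: rod#1, rod#4.
Strictly between rod#7 and rod#3 are those in both lists: rod#1, rod#4 — 2 elements.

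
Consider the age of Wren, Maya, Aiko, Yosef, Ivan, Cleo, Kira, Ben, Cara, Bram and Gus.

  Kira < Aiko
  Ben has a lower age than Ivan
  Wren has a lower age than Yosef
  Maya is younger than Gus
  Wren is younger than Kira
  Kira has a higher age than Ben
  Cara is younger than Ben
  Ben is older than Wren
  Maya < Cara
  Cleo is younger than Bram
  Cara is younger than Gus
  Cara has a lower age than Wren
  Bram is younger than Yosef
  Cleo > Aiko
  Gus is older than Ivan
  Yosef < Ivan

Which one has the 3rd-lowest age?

Piecing the relations together gives one ordering: Maya < Cara < Wren < Ben < Kira < Aiko < Cleo < Bram < Yosef < Ivan < Gus.
The 3rd smallest is Wren.

Wren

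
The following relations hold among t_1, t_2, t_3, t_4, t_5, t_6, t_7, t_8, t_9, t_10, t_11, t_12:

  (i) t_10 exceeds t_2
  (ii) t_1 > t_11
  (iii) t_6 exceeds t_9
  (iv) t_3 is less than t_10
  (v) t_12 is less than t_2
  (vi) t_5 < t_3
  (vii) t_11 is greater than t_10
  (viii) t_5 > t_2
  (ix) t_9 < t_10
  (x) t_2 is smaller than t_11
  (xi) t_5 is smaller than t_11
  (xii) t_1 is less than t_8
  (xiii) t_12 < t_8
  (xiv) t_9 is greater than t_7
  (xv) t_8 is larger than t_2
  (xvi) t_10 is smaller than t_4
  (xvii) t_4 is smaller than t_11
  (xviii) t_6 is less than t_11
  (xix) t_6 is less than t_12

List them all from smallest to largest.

The consecutive links are each given: t_7 < t_9; t_9 < t_6; t_6 < t_12; t_12 < t_2; t_2 < t_5; t_5 < t_3; t_3 < t_10; t_10 < t_4; t_4 < t_11; t_11 < t_1; t_1 < t_8.

t_7 < t_9 < t_6 < t_12 < t_2 < t_5 < t_3 < t_10 < t_4 < t_11 < t_1 < t_8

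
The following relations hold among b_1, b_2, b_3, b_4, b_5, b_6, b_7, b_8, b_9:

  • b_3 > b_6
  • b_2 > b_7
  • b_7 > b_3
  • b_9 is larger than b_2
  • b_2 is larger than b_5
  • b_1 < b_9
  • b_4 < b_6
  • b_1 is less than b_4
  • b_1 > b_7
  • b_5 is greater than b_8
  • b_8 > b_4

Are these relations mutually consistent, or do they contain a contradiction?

We have b_4 < b_6 stated directly, yet also b_6 < b_3 < b_7 < b_1 < b_4 by chaining the others — so b_6 < b_4. Contradiction.

inconsistent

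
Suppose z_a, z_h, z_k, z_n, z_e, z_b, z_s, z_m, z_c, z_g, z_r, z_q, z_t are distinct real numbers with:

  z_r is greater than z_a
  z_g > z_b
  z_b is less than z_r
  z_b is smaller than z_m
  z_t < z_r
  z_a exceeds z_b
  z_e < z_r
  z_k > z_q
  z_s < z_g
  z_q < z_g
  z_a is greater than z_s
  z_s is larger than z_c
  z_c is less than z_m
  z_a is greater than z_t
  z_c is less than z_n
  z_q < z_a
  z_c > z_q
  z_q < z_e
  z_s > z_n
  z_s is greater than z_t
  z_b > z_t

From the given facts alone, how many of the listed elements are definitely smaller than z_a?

Directly below z_a: z_t, z_b, z_q, z_s.
One step further: z_c, z_n (6 so far).
No other element is forced below z_a by the given relations, so the count is 6.

6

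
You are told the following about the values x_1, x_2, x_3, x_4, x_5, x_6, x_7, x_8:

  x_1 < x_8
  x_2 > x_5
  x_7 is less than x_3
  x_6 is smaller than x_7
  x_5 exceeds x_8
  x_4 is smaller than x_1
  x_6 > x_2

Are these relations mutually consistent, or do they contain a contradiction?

The single ordering x_4 < x_1 < x_8 < x_5 < x_2 < x_6 < x_7 < x_3 satisfies every listed relation, so no contradiction arises.

consistent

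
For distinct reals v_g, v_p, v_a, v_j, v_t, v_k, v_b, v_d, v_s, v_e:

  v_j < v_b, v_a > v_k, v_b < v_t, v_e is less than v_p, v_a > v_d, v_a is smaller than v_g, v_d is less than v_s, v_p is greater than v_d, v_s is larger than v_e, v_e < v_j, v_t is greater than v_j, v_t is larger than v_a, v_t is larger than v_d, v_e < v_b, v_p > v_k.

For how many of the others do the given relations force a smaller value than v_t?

6

Directly below v_t: v_d, v_j, v_b, v_a.
One step further: v_e, v_k (6 so far).
No other element is forced below v_t by the given relations, so the count is 6.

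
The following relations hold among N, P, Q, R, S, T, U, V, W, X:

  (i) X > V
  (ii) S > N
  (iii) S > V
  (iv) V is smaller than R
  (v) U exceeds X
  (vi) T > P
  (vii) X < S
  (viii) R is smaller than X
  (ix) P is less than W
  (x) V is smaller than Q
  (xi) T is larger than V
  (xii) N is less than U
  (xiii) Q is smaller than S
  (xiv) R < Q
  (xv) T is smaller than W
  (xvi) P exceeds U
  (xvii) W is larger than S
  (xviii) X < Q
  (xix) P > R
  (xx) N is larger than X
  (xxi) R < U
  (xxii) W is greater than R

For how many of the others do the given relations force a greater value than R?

From R the given relations immediately reach X, U, P, Q, W.
From those, N, S, T — 8 in total.
Nothing else is reachable above R; 8 in all.

8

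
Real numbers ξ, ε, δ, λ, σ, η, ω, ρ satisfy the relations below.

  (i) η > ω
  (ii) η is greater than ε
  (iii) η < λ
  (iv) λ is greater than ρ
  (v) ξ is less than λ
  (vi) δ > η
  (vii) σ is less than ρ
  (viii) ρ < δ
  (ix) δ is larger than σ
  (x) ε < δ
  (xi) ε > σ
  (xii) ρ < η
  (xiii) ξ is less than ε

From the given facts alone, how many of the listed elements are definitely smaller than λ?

Directly below λ: ρ, ξ, η.
One step further: σ, ε, ω (6 so far).
Nothing else is reachable below λ; 6 in all.

6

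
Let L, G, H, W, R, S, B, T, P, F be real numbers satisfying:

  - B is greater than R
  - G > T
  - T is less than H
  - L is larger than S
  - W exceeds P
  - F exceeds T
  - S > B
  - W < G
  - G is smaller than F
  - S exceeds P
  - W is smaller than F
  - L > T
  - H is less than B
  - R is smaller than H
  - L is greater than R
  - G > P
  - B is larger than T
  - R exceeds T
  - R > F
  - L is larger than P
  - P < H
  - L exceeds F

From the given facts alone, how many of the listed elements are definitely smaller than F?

4

From F the given relations immediately reach T, W, G.
From those, P — 4 in total.
No other element is forced below F by the given relations, so the count is 4.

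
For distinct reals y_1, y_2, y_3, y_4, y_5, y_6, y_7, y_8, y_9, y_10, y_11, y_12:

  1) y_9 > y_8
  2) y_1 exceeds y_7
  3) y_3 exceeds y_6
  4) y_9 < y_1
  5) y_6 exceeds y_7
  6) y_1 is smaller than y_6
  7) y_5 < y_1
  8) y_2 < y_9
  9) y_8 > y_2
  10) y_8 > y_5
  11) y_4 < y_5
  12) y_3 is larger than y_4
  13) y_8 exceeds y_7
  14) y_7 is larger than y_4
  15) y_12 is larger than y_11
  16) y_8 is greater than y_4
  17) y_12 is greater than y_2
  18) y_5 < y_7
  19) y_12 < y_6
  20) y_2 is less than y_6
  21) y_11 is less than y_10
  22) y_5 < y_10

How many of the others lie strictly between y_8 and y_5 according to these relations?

Chaining upward from y_5 reaches: y_7, y_10, y_9, y_1, y_6, y_3.
Chaining downward from y_8 reaches: y_4, y_7, y_2.
Strictly between y_5 and y_8 are those in both lists: y_7 — 1 element.

1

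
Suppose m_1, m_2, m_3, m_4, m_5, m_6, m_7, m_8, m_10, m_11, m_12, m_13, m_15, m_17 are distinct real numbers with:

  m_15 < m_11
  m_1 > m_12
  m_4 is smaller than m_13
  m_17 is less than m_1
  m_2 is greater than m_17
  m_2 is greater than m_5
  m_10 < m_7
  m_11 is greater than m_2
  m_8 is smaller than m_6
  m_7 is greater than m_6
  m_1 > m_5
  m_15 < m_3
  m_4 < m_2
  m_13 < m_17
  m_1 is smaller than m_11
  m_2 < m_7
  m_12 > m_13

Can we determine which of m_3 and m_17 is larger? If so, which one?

undetermined

Following every chain through m_17: above m_17 we get m_1, m_2, m_7, m_11; below m_17 we get m_4, m_13.
m_3 is not reached, and no chain runs the other way from m_3 to m_17.
So the given relations leave the order of m_17 and m_3 undetermined.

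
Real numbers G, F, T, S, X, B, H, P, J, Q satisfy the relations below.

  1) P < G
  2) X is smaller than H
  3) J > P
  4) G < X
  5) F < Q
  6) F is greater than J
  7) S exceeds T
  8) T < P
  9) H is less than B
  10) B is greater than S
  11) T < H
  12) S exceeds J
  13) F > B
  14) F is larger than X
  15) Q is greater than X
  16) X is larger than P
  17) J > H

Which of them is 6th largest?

Piecing the relations together gives one ordering: T < P < G < X < H < J < S < B < F < Q.
Counting 6 from the largest end gives H.

H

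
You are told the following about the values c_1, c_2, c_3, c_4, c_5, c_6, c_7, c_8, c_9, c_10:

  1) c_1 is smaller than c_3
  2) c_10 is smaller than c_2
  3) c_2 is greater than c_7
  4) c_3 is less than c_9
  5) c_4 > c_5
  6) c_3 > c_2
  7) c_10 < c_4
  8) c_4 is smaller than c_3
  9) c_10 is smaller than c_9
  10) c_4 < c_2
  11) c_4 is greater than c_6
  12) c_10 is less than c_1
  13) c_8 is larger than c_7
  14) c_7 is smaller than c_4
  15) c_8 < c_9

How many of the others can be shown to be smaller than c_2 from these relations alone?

From c_2 the given relations immediately reach c_10, c_7, c_4.
From those, c_5, c_6 — 5 in total.
Nothing else is reachable below c_2; 5 in all.

5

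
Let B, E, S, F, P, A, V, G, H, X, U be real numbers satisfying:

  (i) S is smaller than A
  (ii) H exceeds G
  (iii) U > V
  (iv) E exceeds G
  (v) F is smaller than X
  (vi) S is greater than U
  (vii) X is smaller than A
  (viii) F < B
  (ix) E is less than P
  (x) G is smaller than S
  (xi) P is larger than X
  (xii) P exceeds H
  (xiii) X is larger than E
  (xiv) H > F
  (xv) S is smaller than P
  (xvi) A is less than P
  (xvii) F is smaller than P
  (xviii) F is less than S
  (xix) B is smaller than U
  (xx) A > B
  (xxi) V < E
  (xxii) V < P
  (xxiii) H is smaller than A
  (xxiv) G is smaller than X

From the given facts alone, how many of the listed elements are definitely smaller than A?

From A the given relations immediately reach B, H, S, X.
From those, G, F, U, E — 8 in total.
From those, V — 9 in total.
Nothing else is reachable below A; 9 in all.

9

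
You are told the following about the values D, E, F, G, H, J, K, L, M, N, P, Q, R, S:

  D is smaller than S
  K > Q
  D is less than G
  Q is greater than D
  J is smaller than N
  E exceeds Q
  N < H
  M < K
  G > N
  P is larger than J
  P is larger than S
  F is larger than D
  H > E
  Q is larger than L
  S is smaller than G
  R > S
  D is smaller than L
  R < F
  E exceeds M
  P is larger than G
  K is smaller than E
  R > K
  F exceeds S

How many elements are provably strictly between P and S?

1

The relations place S below P. An element lies strictly between them when it is forced above S and also forced below P.
Above S: {G, R, F}. Below P: {D, J, N, G}.
Intersection: {G} — 1.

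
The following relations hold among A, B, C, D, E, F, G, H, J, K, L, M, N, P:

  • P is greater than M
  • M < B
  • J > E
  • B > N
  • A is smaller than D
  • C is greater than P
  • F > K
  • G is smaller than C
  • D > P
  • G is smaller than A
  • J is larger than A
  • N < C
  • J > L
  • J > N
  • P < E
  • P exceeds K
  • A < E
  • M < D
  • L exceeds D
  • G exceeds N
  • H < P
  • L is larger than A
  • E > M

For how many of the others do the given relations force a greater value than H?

The elements the relations force above H are P, E, C, D, L, J — no chain reaches any other.
That is 6.

6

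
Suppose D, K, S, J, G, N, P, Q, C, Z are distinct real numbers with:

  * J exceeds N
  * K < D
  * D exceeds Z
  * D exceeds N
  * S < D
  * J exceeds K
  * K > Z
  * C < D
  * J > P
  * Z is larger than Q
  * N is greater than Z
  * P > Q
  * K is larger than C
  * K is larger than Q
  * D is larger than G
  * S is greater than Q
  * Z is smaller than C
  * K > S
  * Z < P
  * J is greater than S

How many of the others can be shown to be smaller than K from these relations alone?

4

From K the given relations immediately reach Q, S, Z, C.
No other element is forced below K by the given relations, so the count is 4.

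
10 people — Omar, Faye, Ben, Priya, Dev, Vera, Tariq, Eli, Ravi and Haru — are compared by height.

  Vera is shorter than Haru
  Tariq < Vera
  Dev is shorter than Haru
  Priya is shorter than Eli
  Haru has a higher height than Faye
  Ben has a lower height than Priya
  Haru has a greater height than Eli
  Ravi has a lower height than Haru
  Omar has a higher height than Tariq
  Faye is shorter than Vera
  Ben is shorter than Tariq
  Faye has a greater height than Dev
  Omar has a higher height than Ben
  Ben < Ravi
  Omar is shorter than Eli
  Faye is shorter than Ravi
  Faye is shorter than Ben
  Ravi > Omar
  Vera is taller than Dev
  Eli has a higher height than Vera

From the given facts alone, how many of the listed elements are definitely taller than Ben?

The elements the relations force above Ben are Tariq, Vera, Omar, Priya, Ravi, Eli, Haru — no chain reaches any other.
That is 7.

7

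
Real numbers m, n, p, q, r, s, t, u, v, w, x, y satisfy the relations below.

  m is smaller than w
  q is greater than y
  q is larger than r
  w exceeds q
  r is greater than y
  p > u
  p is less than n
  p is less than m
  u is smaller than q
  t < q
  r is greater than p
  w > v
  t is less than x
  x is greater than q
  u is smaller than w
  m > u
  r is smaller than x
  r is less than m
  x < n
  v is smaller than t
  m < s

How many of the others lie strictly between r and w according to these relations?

Chaining upward from r reaches: q, m, x, n, s.
Chaining downward from w reaches: v, t, u, y, p, q, m.
Strictly between r and w are those in both lists: q, m — 2 elements.

2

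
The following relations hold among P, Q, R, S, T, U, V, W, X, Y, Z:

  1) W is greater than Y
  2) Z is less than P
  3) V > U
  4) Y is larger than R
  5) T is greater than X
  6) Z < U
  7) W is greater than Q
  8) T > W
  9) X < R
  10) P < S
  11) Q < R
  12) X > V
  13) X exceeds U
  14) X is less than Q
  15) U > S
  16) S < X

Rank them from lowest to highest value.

Z < P < S < U < V < X < Q < R < Y < W < T

Nothing is placed below Z, so it is least; from there Z < P; P < S; S < U; U < V; V < X; X < Q; Q < R; R < Y; Y < W; W < T, each given directly.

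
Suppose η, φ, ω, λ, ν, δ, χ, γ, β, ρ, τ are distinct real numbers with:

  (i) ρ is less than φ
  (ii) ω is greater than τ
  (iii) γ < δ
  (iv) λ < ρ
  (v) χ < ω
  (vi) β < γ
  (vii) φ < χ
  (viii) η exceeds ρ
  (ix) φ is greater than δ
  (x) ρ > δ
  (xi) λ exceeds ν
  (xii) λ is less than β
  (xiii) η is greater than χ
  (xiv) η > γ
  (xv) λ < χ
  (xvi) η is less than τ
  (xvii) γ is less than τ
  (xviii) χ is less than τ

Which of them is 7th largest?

δ

Chaining the given pairs: ν < λ < β < γ < δ < ρ < φ < χ < η < τ < ω.
Counting 7 from the largest end gives δ.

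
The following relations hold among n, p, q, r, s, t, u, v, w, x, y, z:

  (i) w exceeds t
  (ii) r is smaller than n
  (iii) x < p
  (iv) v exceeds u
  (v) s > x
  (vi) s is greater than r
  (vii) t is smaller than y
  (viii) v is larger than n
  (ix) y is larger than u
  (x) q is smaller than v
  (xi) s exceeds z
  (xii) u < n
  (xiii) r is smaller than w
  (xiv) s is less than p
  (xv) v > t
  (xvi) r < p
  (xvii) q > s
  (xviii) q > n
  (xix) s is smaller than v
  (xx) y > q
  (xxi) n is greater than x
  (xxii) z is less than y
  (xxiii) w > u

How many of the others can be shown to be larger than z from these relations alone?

Directly above z: s, y.
One step further: q, v, p (5 so far).
Nothing else is reachable above z; 5 in all.

5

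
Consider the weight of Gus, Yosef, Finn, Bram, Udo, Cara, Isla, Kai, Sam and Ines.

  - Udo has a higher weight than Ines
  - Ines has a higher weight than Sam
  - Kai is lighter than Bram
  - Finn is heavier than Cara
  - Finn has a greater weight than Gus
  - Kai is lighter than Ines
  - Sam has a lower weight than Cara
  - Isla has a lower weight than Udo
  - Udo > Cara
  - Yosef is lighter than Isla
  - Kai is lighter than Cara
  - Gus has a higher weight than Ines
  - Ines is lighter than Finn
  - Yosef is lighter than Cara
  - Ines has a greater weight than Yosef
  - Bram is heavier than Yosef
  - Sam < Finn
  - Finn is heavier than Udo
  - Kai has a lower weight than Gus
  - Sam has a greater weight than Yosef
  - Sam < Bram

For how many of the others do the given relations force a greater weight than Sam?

The elements the relations force above Sam are Ines, Bram, Cara, Udo, Gus, Finn — no chain reaches any other.
That is 6.

6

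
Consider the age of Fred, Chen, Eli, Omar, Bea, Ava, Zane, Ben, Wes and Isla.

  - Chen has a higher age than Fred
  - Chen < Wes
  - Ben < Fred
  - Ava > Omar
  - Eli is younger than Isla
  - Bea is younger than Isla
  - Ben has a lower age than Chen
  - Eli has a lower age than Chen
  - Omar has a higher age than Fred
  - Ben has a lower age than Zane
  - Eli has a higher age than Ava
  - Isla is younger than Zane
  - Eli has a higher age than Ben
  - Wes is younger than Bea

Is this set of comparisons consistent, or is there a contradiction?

consistent

The single ordering Ben < Fred < Omar < Ava < Eli < Chen < Wes < Bea < Isla < Zane satisfies every listed relation, so no contradiction arises.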